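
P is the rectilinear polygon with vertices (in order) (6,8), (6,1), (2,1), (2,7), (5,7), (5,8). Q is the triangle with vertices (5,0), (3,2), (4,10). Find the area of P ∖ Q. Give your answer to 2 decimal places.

17.46

|P| = 25, |P∩Q| = 7.5375.
|P ∖ Q| = |P| − |P∩Q| = 25 − 7.5375 = 17.46.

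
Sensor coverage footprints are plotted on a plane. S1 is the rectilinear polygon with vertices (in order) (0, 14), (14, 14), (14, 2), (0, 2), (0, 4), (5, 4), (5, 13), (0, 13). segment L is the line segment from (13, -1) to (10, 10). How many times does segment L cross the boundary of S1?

The segment meets the boundary at (12.182,2).

1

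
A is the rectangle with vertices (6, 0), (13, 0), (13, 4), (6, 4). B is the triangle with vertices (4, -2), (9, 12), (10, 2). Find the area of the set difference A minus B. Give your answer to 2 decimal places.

|A| = 28, |A∩B| = 12.7714.
|A ∖ B| = |A| − |A∩B| = 28 − 12.7714 = 15.23.

15.23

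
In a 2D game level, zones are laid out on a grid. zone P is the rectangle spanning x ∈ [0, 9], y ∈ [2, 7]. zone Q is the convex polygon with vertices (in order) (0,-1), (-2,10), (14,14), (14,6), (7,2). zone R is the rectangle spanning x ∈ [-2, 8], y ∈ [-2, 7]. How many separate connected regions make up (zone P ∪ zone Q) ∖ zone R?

(zone P ∪ zone Q) ∖ zone R is a single connected region.

1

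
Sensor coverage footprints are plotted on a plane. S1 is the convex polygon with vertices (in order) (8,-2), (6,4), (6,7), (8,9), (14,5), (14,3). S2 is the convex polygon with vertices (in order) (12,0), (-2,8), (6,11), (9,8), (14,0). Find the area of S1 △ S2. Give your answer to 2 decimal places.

59.44

|S1| = 53, |S2| = 68.5, |S1∩S2| = 31.0303.
|S1 △ S2| = |S1| + |S2| − 2·|S1∩S2| = 53 + 68.5 − 62.0605 = 59.44.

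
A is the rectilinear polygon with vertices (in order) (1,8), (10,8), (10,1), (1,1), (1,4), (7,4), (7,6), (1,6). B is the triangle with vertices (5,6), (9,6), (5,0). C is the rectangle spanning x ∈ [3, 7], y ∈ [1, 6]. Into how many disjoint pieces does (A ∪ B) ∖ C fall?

(A ∪ B) ∖ C splits into 3 disjoint pieces (area 33, area 0.3333, area 6).

3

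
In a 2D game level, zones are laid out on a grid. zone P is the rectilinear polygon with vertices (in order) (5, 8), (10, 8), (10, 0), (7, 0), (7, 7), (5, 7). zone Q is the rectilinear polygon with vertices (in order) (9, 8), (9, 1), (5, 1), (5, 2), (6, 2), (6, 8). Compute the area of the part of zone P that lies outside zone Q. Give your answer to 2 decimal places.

|zone P| = 26, |zone P∩zone Q| = 15.
|zone P ∖ zone Q| = |zone P| − |zone P∩zone Q| = 26 − 15 = 11.00.

11.00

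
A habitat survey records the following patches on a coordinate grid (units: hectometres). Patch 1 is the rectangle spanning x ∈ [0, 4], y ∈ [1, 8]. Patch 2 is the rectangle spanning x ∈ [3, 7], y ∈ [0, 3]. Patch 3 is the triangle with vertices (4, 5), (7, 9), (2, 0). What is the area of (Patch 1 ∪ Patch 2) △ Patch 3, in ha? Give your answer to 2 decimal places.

38.86

|Patch 1 ∪ Patch 2| = 38.
|(Patch 1 ∪ Patch 2) ∩ Patch 3| = 1.3222.
|(Patch 1 ∪ Patch 2) △ Patch 3| = 38 + 3.5 − 2.6444 = 38.86.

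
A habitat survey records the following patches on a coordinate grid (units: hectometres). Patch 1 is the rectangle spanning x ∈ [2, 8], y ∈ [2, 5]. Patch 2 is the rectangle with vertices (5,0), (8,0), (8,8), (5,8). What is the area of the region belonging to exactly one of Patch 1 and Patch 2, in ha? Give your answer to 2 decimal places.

24.00

|Patch 1∩Patch 2|: x∈[5,8], y∈[2,5] → 3·3 = 9.
|Patch 1 △ Patch 2| = |Patch 1| + |Patch 2| − 2·|Patch 1∩Patch 2| = 18 + 24 − 18 = 24.00.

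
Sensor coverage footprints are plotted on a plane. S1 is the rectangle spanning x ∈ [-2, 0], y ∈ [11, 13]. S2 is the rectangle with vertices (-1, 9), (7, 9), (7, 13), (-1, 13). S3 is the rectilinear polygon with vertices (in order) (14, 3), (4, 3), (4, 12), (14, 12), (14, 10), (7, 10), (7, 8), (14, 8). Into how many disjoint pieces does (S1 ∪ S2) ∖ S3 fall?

(S1 ∪ S2) ∖ S3 is a single connected region.

1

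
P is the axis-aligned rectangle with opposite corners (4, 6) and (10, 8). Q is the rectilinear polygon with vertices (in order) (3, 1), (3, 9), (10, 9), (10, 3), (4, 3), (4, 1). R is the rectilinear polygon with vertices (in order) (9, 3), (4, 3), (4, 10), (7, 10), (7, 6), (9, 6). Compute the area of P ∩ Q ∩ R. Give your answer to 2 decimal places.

6.00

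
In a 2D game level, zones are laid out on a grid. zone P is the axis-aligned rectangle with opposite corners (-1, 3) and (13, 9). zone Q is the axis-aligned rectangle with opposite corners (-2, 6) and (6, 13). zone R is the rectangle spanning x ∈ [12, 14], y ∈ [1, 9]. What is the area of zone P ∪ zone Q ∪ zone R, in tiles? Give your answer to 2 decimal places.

129.00

By inclusion–exclusion:
Individual areas: |zone P| = 84, |zone Q| = 56, |zone R| = 16.
|zone P∩zone Q|: x∈[-1,6], y∈[6,9] → 7·3 = 21.
|zone P∩zone R|: x∈[12,13], y∈[3,9] → 1·6 = 6.
|zone Q∩zone R| = 0 (no overlap).
|zone P∩zone Q∩zone R| = 0.
|zone P ∪ zone Q ∪ zone R| = 156 − 27 + 0 = 129.00.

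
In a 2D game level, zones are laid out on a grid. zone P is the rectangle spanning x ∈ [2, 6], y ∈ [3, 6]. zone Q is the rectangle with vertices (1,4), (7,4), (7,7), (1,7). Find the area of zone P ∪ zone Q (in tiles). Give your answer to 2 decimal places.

By inclusion–exclusion:
Individual areas: |zone P| = 12, |zone Q| = 18.
|zone P∩zone Q|: x∈[2,6], y∈[4,6] → 4·2 = 8.
|zone P ∪ zone Q| = 30 − 8 = 22.00.

22.00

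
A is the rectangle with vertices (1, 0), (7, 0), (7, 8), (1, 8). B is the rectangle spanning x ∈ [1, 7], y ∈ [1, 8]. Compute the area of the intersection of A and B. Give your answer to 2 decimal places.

42.00

|A∩B|: x∈[1,7], y∈[1,8] → 6·7 = 42.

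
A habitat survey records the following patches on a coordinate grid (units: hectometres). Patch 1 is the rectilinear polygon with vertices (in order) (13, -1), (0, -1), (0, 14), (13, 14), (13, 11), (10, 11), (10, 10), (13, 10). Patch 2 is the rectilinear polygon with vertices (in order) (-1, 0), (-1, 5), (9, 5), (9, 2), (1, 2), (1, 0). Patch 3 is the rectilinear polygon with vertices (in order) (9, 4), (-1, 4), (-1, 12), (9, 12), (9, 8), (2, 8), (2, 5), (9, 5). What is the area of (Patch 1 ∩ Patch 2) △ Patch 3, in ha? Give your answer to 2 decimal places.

70.00

|Patch 1 ∩ Patch 2| = 29.
|(Patch 1 ∩ Patch 2) ∩ Patch 3| = 9.
|(Patch 1 ∩ Patch 2) △ Patch 3| = 29 + 59 − 18 = 70.00.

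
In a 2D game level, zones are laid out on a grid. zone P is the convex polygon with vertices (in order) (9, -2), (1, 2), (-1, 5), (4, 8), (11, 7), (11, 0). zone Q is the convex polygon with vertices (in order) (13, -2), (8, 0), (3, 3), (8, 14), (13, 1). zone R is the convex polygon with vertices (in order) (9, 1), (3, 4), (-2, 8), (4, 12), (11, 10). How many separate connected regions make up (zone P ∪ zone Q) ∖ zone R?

2

(zone P ∪ zone Q) ∖ zone R splits into 2 disjoint pieces (area 51.699, area 4.1209).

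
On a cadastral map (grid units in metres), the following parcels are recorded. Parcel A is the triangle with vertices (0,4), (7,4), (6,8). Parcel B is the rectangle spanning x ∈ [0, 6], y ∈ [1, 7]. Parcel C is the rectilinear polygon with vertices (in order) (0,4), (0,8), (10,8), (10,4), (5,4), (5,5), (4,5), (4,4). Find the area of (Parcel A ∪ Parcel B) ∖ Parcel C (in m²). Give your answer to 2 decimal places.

19.00

|Parcel A ∪ Parcel B| = 38.75.
|(Parcel A ∪ Parcel B) ∩ Parcel C| = 19.75.
|(Parcel A ∪ Parcel B) ∖ Parcel C| = 38.75 − 19.75 = 19.00.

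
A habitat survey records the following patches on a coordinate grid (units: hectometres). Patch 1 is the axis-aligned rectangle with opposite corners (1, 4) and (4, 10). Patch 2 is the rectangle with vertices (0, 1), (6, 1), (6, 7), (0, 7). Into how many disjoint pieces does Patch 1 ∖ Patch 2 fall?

Patch 1 ∖ Patch 2 is a single connected region.

1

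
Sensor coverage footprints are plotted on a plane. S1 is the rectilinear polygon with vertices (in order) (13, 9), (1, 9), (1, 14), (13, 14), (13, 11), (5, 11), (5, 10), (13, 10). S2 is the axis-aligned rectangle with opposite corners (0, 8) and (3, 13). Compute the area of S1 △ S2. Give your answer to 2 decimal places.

51.00

|S1| = 52, |S2| = 15, |S1∩S2| = 8.
|S1 △ S2| = |S1| + |S2| − 2·|S1∩S2| = 52 + 15 − 16 = 51.00.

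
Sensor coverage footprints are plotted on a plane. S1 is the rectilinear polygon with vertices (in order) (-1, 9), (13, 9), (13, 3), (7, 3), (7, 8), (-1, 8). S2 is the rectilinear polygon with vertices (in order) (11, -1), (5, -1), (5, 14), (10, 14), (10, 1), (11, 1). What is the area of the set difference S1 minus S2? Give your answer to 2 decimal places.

|S1| = 44, |S1∩S2| = 20.
|S1 ∖ S2| = |S1| − |S1∩S2| = 44 − 20 = 24.00.

24.00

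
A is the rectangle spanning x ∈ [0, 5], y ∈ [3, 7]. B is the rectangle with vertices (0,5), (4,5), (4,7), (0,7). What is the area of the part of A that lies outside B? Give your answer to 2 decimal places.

12.00

|A∩B|: x∈[0,4], y∈[5,7] → 4·2 = 8.
|A| = 20.
|A ∖ B| = |A| − |A∩B| = 20 − 8 = 12.00.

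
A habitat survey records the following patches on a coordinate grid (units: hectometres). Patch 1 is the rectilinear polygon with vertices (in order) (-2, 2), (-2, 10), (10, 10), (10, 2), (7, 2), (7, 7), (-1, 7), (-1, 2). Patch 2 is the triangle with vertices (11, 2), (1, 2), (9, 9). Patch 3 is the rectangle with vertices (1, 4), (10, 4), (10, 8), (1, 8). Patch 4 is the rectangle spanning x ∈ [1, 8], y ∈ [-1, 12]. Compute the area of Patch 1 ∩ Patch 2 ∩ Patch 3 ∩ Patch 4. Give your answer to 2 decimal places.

3.71

The intersection is the polygon with vertices (6.714,7), (7.857,8), (8,8), (8,4), (7,4), (7,7).
By the shoelace formula its area is 3.71.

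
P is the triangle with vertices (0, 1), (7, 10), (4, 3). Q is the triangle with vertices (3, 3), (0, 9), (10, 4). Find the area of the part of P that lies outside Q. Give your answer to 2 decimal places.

|P| = 11, |P∩Q| = 5.5666.
|P ∖ Q| = |P| − |P∩Q| = 11 − 5.5666 = 5.43.

5.43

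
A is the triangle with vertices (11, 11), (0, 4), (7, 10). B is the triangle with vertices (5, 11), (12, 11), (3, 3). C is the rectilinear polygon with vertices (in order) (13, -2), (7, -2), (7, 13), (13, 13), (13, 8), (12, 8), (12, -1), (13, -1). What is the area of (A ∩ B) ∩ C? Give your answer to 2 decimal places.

The region (A ∩ B) ∩ C is the polygon with vertices (11,11), (7,8.454), (7,10).
By the shoelace formula its area is 3.09.

3.09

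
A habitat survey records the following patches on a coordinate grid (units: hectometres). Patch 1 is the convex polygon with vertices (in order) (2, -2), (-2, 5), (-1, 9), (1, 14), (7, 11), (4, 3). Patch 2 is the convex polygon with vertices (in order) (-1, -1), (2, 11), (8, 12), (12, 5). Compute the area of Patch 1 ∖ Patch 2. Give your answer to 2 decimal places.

|Patch 1| = 77, |Patch 1∩Patch 2| = 46.5778.
|Patch 1 ∖ Patch 2| = |Patch 1| − |Patch 1∩Patch 2| = 77 − 46.5778 = 30.42.

30.42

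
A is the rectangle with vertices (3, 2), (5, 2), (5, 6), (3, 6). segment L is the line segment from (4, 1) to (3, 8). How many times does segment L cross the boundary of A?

The segment meets the boundary at (3.286,6), (3.857,2).

2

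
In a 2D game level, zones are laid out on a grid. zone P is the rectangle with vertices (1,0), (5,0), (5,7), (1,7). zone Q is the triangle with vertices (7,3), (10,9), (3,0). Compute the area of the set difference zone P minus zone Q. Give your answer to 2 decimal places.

26.93

|zone P| = 28, |zone P∩zone Q| = 1.0714.
|zone P ∖ zone Q| = |zone P| − |zone P∩zone Q| = 28 − 1.0714 = 26.93.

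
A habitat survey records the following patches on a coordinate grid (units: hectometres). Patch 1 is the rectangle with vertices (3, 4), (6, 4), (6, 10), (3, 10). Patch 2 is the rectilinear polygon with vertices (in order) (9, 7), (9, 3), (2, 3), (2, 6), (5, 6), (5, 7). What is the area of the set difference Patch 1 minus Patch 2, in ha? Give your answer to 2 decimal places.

|Patch 1| = 18, |Patch 1∩Patch 2| = 7.
|Patch 1 ∖ Patch 2| = |Patch 1| − |Patch 1∩Patch 2| = 18 − 7 = 11.00.

11.00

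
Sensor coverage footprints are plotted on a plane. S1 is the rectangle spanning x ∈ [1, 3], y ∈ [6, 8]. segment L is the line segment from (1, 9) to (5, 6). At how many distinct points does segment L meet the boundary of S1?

2

The segment meets the boundary at (3,7.5), (2.333,8).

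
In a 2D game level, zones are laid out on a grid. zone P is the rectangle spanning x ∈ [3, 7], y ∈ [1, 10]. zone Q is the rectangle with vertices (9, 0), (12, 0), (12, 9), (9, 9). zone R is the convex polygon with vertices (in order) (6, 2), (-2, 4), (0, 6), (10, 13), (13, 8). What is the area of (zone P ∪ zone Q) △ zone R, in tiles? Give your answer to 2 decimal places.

|zone P ∪ zone Q| = 63.
|(zone P ∪ zone Q) ∩ zone R| = 37.2964.
|(zone P ∪ zone Q) △ zone R| = 63 + 77.5 − 74.5929 = 65.91.

65.91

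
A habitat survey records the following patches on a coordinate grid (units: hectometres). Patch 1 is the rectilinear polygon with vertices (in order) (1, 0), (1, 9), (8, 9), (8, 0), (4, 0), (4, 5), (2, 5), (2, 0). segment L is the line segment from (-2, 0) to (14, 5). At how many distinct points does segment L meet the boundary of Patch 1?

4

The segment meets the boundary at (8,3.125), (4,1.875), (2,1.25), (1,0.938).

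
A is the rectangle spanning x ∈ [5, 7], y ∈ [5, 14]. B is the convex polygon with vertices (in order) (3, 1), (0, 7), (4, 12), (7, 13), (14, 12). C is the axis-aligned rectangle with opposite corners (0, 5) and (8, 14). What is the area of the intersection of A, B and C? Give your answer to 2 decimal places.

The intersection is the polygon with vertices (5,5), (5,12.333), (7,13), (7,5).
By the shoelace formula its area is 15.33.

15.33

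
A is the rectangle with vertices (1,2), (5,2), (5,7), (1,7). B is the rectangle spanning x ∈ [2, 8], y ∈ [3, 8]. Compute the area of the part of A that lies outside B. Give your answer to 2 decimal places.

|A∩B|: x∈[2,5], y∈[3,7] → 3·4 = 12.
|A| = 20.
|A ∖ B| = |A| − |A∩B| = 20 − 12 = 8.00.

8.00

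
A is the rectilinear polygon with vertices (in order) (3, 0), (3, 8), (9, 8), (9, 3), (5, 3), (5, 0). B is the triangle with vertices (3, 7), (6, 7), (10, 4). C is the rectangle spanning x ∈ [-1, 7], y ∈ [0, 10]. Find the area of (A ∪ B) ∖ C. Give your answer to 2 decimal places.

|A ∪ B| = 36.1607.
|(A ∪ B) ∩ C| = 26.
|(A ∪ B) ∖ C| = 36.1607 − 26 = 10.16.

10.16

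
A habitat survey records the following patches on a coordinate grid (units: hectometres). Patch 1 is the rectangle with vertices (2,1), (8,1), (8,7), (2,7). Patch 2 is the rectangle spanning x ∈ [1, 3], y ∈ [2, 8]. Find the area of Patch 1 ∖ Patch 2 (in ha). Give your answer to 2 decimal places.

31.00

|Patch 1∩Patch 2|: x∈[2,3], y∈[2,7] → 1·5 = 5.
|Patch 1| = 36.
|Patch 1 ∖ Patch 2| = |Patch 1| − |Patch 1∩Patch 2| = 36 − 5 = 31.00.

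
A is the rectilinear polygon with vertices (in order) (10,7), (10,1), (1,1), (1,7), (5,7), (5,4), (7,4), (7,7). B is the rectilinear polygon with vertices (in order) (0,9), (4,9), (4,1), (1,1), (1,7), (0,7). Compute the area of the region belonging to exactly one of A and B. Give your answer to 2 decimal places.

38.00

|A| = 48, |B| = 26, |A∩B| = 18.
|A △ B| = |A| + |B| − 2·|A∩B| = 48 + 26 − 36 = 38.00.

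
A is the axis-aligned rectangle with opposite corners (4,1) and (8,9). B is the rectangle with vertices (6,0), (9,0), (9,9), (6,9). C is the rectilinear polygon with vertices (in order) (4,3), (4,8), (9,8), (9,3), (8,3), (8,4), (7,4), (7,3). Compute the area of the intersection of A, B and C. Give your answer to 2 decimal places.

9.00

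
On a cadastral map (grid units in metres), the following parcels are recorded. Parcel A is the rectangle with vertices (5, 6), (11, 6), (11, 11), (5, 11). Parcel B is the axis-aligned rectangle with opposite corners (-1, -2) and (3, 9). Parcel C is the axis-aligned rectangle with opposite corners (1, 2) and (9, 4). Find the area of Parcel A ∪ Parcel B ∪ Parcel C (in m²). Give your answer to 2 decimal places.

86.00

By inclusion–exclusion:
Individual areas: |Parcel A| = 30, |Parcel B| = 44, |Parcel C| = 16.
|Parcel A∩Parcel B| = 0 (no overlap).
|Parcel A∩Parcel C| = 0 (no overlap).
|Parcel B∩Parcel C|: x∈[1,3], y∈[2,4] → 2·2 = 4.
|Parcel A∩Parcel B∩Parcel C| = 0.
|Parcel A ∪ Parcel B ∪ Parcel C| = 90 − 4 + 0 = 86.00.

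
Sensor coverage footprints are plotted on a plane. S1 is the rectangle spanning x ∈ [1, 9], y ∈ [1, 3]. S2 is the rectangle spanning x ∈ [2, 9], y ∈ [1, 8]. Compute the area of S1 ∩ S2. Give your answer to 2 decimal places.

14.00

|S1∩S2|: x∈[2,9], y∈[1,3] → 7·2 = 14.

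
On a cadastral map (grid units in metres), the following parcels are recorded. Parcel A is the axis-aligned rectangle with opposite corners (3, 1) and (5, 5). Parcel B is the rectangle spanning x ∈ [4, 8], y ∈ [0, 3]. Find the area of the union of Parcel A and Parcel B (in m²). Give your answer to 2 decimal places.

18.00

By inclusion–exclusion:
Individual areas: |Parcel A| = 8, |Parcel B| = 12.
|Parcel A∩Parcel B|: x∈[4,5], y∈[1,3] → 1·2 = 2.
|Parcel A ∪ Parcel B| = 20 − 2 = 18.00.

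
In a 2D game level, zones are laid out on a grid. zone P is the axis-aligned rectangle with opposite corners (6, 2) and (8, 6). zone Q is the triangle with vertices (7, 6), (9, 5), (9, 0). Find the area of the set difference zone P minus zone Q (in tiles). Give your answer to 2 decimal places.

6.75

|zone P| = 8, |zone P∩zone Q| = 1.25.
|zone P ∖ zone Q| = |zone P| − |zone P∩zone Q| = 8 − 1.25 = 6.75.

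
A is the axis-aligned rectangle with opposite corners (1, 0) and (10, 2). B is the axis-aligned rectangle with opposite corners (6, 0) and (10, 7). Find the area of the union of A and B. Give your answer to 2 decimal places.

38.00

By inclusion–exclusion:
Individual areas: |A| = 18, |B| = 28.
|A∩B|: x∈[6,10], y∈[0,2] → 4·2 = 8.
|A ∪ B| = 46 − 8 = 38.00.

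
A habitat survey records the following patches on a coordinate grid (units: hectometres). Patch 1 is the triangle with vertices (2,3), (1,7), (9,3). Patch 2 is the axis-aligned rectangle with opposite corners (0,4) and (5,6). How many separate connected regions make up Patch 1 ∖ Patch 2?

2

Patch 1 ∖ Patch 2 splits into 2 disjoint pieces (area 7.125, area 0.875).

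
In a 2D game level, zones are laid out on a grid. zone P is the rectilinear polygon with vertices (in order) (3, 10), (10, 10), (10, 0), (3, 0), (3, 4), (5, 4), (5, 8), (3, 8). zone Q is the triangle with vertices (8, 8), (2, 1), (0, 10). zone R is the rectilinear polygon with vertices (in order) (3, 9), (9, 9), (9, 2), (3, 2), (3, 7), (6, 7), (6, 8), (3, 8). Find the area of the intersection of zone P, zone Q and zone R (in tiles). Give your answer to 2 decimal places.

8.69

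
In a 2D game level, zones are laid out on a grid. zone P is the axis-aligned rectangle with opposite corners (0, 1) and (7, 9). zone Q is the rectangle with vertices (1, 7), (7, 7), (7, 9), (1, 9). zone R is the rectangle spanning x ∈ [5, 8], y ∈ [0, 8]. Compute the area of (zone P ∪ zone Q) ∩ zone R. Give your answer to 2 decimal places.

14.00

The region (zone P ∪ zone Q) ∩ zone R is the polygon with vertices (5,1), (5,8), (7,8), (7,7), (7,1).
By the shoelace formula its area is 14.00.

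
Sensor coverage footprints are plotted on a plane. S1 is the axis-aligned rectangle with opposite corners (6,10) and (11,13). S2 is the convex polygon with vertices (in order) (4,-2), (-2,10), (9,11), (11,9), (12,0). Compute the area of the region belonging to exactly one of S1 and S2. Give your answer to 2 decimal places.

132.82

|S1| = 15, |S2| = 124, |S1∩S2| = 3.0909.
|S1 △ S2| = |S1| + |S2| − 2·|S1∩S2| = 15 + 124 − 6.1818 = 132.82.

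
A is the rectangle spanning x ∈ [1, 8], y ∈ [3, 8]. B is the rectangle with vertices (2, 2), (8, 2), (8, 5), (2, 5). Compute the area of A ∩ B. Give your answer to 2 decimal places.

12.00

|A∩B|: x∈[2,8], y∈[3,5] → 6·2 = 12.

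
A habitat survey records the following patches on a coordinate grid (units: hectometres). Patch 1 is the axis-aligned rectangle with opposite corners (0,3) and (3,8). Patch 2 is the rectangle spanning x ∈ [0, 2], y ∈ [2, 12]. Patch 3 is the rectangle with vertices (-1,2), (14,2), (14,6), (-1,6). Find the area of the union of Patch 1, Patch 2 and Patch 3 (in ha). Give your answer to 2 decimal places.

74.00

By inclusion–exclusion:
Individual areas: |Patch 1| = 15, |Patch 2| = 20, |Patch 3| = 60.
|Patch 1∩Patch 2|: x∈[0,2], y∈[3,8] → 2·5 = 10.
|Patch 1∩Patch 3|: x∈[0,3], y∈[3,6] → 3·3 = 9.
|Patch 2∩Patch 3|: x∈[0,2], y∈[2,6] → 2·4 = 8.
|Patch 1∩Patch 2∩Patch 3| = 6.
|Patch 1 ∪ Patch 2 ∪ Patch 3| = 95 − 27 + 6 = 74.00.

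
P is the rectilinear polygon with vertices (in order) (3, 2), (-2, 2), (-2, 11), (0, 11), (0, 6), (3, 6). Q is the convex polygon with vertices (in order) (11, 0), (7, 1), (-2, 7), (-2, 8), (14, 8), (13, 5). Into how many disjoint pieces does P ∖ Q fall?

P ∖ Q splits into 2 disjoint pieces (area 16.6667, area 6).

2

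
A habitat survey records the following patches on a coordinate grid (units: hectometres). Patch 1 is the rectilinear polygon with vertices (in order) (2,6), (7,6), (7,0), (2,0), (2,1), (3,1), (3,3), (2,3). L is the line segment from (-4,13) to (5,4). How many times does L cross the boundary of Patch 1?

1

The segment meets the boundary at (3,6).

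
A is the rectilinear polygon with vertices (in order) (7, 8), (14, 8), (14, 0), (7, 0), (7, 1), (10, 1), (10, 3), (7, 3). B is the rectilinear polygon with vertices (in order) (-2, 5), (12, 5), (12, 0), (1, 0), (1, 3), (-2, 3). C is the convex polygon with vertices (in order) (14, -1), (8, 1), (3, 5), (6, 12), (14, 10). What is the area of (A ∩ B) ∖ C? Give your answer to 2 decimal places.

|A ∩ B| = 19.
|(A ∩ B) ∩ C| = 16.5.
|(A ∩ B) ∖ C| = 19 − 16.5 = 2.50.

2.50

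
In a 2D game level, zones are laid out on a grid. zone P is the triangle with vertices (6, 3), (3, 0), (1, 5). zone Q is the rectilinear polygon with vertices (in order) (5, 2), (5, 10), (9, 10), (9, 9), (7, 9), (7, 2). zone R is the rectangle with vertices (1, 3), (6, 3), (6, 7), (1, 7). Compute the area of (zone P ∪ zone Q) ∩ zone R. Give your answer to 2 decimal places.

The region (zone P ∪ zone Q) ∩ zone R is the polygon with vertices (1,5), (5,3.4), (5,7), (6,7), (6,3), (1.8,3).
By the shoelace formula its area is 8.00.

8.00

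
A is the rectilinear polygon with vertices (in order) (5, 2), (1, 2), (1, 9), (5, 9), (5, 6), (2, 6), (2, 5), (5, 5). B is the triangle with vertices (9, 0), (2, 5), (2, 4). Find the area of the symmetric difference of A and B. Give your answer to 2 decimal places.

|A| = 25, |B| = 3.5, |A∩B| = 2.3571.
|A △ B| = |A| + |B| − 2·|A∩B| = 25 + 3.5 − 4.7143 = 23.79.

23.79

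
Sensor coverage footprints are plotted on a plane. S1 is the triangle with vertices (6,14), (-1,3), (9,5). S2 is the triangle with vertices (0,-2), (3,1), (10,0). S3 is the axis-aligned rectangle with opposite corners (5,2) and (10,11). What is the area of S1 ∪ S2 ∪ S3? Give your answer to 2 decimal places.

By inclusion–exclusion:
Individual areas: |S1| = 48, |S2| = 12, |S3| = 45.
|S1∩S2| = 0.
|S1∩S3| = 19.6.
|S2∩S3| = 0.
|S1∩S2∩S3| = 0.
|S1 ∪ S2 ∪ S3| = 105 − 19.6 + 0 = 85.40.

85.40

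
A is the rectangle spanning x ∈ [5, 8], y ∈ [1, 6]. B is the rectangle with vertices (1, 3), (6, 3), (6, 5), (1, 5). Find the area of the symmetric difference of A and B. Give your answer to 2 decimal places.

|A∩B|: x∈[5,6], y∈[3,5] → 1·2 = 2.
|A △ B| = |A| + |B| − 2·|A∩B| = 15 + 10 − 4 = 21.00.

21.00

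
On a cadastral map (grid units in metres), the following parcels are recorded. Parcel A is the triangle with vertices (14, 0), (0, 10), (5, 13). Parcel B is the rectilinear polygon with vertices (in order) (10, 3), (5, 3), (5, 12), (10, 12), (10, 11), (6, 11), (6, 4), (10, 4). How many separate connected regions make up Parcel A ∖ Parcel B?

Parcel A ∖ Parcel B splits into 2 disjoint pieces (area 22.3582, area 16.7747).

2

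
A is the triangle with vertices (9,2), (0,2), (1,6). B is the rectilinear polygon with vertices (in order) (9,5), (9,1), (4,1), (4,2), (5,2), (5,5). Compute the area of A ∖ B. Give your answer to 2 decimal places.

14.00

|A| = 18, |A∩B| = 4.
|A ∖ B| = |A| − |A∩B| = 18 − 4 = 14.00.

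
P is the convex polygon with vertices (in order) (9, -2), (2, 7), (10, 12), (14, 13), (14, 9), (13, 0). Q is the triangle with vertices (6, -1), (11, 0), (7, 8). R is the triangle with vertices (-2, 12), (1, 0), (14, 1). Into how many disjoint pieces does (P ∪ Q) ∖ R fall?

(P ∪ Q) ∖ R splits into 2 disjoint pieces (area 11.4788, area 63.1253).

2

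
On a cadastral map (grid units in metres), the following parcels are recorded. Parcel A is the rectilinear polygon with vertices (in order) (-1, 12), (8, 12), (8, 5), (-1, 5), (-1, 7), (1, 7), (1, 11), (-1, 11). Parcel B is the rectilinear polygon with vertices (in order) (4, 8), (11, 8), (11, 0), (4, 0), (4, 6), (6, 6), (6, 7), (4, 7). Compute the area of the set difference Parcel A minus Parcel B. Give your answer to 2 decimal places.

45.00

|Parcel A| = 55, |Parcel A∩Parcel B| = 10.
|Parcel A ∖ Parcel B| = |Parcel A| − |Parcel A∩Parcel B| = 55 − 10 = 45.00.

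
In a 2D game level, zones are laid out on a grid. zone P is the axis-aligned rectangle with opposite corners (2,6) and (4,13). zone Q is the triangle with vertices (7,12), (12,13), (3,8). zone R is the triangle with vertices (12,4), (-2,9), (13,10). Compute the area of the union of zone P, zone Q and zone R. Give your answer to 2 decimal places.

61.40

By inclusion–exclusion:
Individual areas: |zone P| = 14, |zone Q| = 8, |zone R| = 44.5.
|zone P∩zone Q| = 0.2222.
|zone P∩zone R| = 4.2381.
|zone Q∩zone R| = 0.8658.
|zone P∩zone Q∩zone R| = 0.2222.
|zone P ∪ zone Q ∪ zone R| = 66.5 − 5.3261 + 0.2222 = 61.40.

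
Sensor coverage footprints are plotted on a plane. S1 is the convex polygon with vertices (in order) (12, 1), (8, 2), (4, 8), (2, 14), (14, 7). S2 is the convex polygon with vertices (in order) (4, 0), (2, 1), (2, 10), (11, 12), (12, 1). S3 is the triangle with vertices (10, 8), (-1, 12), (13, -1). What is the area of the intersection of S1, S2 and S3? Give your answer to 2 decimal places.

The intersection is the polygon with vertices (4,8), (3.241,10.276), (3.552,10.345), (10,8), (11.875,2.375), (12,1), (10.421,1.395), (5.125,6.312).
By the shoelace formula its area is 35.00.

35.00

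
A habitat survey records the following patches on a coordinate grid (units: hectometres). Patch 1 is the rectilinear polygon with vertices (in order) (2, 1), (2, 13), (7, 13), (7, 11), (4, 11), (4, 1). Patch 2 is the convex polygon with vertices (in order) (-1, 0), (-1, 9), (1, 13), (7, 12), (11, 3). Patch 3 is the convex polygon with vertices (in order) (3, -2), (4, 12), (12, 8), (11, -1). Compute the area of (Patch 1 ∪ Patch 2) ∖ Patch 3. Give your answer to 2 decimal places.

|Patch 1 ∪ Patch 2| = 112.0417.
|(Patch 1 ∪ Patch 2) ∩ Patch 3| = 52.5536.
|(Patch 1 ∪ Patch 2) ∖ Patch 3| = 112.0417 − 52.5536 = 59.49.

59.49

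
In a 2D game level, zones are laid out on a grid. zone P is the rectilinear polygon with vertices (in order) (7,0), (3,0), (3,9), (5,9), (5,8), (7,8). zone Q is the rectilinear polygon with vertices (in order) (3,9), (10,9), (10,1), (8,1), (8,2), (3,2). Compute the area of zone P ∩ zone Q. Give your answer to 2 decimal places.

The intersection is the polygon with vertices (3,9), (5,9), (5,8), (7,8), (7,2), (3,2).
By the shoelace formula its area is 26.00.

26.00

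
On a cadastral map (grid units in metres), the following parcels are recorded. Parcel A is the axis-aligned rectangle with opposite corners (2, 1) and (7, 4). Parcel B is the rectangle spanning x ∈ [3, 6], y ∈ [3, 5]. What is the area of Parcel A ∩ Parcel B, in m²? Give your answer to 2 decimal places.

3.00

|Parcel A∩Parcel B|: x∈[3,6], y∈[3,4] → 3·1 = 3.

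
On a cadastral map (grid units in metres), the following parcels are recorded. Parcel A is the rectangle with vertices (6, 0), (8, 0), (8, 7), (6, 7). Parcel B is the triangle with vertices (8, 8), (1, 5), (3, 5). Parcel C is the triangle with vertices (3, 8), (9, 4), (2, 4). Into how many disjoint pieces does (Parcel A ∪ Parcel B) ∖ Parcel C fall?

3

(Parcel A ∪ Parcel B) ∖ Parcel C splits into 3 disjoint pieces (area 3.9865, area 8, area 0.375).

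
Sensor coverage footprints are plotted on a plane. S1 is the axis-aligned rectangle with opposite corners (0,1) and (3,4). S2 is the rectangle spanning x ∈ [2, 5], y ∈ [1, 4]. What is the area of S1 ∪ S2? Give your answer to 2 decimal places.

15.00

By inclusion–exclusion:
Individual areas: |S1| = 9, |S2| = 9.
|S1∩S2|: x∈[2,3], y∈[1,4] → 1·3 = 3.
|S1 ∪ S2| = 18 − 3 = 15.00.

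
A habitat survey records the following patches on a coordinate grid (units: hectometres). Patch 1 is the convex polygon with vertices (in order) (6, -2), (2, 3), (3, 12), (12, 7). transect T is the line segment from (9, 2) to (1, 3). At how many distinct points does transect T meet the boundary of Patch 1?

The segment meets the boundary at (2.111,2.861), (8.692,2.038).

2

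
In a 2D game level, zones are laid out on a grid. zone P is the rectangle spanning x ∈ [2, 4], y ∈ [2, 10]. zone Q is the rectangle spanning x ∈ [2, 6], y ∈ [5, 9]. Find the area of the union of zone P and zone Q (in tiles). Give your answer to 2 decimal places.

By inclusion–exclusion:
Individual areas: |zone P| = 16, |zone Q| = 16.
|zone P∩zone Q|: x∈[2,4], y∈[5,9] → 2·4 = 8.
|zone P ∪ zone Q| = 32 − 8 = 24.00.

24.00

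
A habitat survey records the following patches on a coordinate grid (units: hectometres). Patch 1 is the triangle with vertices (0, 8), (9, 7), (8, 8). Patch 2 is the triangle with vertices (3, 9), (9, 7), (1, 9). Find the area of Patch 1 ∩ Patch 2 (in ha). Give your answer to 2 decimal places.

The intersection is the polygon with vertices (6,8), (9,7), (5,8).
By the shoelace formula its area is 0.50.

0.50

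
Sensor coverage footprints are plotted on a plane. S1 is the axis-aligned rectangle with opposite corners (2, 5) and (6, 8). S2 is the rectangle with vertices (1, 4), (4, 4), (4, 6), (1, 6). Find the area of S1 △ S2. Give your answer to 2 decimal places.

|S1∩S2|: x∈[2,4], y∈[5,6] → 2·1 = 2.
|S1 △ S2| = |S1| + |S2| − 2·|S1∩S2| = 12 + 6 − 4 = 14.00.

14.00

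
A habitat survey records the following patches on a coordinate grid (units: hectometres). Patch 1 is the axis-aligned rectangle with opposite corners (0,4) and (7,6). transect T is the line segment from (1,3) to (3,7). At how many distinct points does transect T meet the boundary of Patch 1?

The segment meets the boundary at (2.5,6), (1.5,4).

2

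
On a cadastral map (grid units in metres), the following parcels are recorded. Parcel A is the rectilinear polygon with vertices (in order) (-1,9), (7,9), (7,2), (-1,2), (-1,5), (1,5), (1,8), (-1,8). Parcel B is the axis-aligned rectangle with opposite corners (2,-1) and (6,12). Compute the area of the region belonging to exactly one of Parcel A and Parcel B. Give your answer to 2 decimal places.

|Parcel A| = 50, |Parcel B| = 52, |Parcel A∩Parcel B| = 28.
|Parcel A △ Parcel B| = |Parcel A| + |Parcel B| − 2·|Parcel A∩Parcel B| = 50 + 52 − 56 = 46.00.

46.00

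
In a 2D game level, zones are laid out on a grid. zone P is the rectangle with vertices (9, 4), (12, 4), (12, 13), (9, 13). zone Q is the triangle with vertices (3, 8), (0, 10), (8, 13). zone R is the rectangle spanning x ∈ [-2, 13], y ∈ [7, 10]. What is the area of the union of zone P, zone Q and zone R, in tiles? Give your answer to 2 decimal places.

70.50

By inclusion–exclusion:
Individual areas: |zone P| = 27, |zone Q| = 12.5, |zone R| = 45.
|zone P∩zone Q| = 0.
|zone P∩zone R|: x∈[9,12], y∈[7,10] → 3·3 = 9.
|zone Q∩zone R| = 5.
|zone P∩zone Q∩zone R| = 0.
|zone P ∪ zone Q ∪ zone R| = 84.5 − 14 + 0 = 70.50.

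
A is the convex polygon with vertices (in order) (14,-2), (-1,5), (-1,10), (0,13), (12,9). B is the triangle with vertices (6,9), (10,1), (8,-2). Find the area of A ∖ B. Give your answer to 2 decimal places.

116.77

|A| = 128, |A∩B| = 11.228.
|A ∖ B| = |A| − |A∩B| = 128 − 11.228 = 116.77.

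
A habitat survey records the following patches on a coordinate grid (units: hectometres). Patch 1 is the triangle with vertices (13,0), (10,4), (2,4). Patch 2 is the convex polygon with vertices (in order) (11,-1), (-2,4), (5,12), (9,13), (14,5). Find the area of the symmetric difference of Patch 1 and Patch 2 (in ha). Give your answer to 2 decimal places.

110.61

|Patch 1| = 16, |Patch 2| = 125.5, |Patch 1∩Patch 2| = 15.4462.
|Patch 1 △ Patch 2| = |Patch 1| + |Patch 2| − 2·|Patch 1∩Patch 2| = 16 + 125.5 − 30.8923 = 110.61.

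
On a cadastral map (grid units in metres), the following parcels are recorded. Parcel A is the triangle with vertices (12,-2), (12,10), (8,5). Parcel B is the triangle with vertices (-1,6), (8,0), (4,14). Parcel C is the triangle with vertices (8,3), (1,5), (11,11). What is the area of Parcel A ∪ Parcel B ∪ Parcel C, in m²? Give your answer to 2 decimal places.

92.26

By inclusion–exclusion:
Individual areas: |Parcel A| = 24, |Parcel B| = 51, |Parcel C| = 31.
|Parcel A∩Parcel B| = 0.
|Parcel A∩Parcel C| = 0.9589.
|Parcel B∩Parcel C| = 12.778.
|Parcel A∩Parcel B∩Parcel C| = 0.
|Parcel A ∪ Parcel B ∪ Parcel C| = 106 − 13.737 + 0 = 92.26.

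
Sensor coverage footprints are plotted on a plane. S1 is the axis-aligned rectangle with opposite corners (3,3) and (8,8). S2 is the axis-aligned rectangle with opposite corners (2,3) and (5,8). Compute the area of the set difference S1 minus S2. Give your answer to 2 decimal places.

|S1∩S2|: x∈[3,5], y∈[3,8] → 2·5 = 10.
|S1| = 25.
|S1 ∖ S2| = |S1| − |S1∩S2| = 25 − 10 = 15.00.

15.00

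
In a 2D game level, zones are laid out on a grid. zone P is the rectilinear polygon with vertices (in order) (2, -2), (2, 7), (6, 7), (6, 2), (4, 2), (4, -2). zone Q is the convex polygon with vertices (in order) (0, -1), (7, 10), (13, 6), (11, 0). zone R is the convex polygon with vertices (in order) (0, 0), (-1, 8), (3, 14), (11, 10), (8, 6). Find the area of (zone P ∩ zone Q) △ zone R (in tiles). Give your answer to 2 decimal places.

88.96

|zone P ∩ zone Q| = 17.9481.
|(zone P ∩ zone Q) ∩ zone R| = 8.4935.
|(zone P ∩ zone Q) △ zone R| = 17.9481 + 88 − 16.987 = 88.96.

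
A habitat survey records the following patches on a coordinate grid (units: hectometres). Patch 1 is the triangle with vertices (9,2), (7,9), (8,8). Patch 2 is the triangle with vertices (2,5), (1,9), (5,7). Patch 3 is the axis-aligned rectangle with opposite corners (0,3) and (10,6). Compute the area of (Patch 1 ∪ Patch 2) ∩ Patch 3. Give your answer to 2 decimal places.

|Patch 1 ∪ Patch 2| = 9.5.
|(Patch 1 ∪ Patch 2) ∩ Patch 3| = 1.77.

1.77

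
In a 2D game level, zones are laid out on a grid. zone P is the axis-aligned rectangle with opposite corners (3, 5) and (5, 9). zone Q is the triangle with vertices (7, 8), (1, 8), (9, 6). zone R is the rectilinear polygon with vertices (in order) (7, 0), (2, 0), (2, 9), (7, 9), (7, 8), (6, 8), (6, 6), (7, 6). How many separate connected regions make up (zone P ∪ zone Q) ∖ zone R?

2

(zone P ∪ zone Q) ∖ zone R splits into 2 disjoint pieces (area 0.125, area 2.875).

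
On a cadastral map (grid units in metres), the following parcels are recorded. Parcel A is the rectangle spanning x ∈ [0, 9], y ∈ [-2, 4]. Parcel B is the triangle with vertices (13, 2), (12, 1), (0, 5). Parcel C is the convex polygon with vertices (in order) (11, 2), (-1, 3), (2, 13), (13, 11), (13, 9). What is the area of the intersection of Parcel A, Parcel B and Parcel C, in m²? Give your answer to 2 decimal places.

3.43

The intersection is the polygon with vertices (3,4), (4.333,4), (9,2.923), (9,2.167), (8.333,2.222).
By the shoelace formula its area is 3.43.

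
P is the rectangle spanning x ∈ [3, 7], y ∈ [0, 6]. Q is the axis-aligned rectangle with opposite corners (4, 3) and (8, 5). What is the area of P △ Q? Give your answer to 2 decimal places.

20.00

|P∩Q|: x∈[4,7], y∈[3,5] → 3·2 = 6.
|P △ Q| = |P| + |Q| − 2·|P∩Q| = 24 + 8 − 12 = 20.00.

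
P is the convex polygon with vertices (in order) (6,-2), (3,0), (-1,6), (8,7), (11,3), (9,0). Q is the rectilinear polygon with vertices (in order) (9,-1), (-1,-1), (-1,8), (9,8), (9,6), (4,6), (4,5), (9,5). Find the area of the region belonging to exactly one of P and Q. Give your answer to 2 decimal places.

|P| = 64.5, |Q| = 85, |P∩Q| = 52.375.
|P △ Q| = |P| + |Q| − 2·|P∩Q| = 64.5 + 85 − 104.75 = 44.75.

44.75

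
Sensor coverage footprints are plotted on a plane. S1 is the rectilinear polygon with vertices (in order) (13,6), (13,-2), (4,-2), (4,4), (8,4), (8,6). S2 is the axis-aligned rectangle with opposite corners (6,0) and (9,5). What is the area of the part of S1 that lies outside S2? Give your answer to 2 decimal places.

|S1| = 64, |S1∩S2| = 13.
|S1 ∖ S2| = |S1| − |S1∩S2| = 64 − 13 = 51.00.

51.00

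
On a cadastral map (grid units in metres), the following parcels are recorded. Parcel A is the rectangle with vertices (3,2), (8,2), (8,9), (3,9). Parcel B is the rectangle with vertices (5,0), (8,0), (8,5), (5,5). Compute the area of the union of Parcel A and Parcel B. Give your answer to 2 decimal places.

By inclusion–exclusion:
Individual areas: |Parcel A| = 35, |Parcel B| = 15.
|Parcel A∩Parcel B|: x∈[5,8], y∈[2,5] → 3·3 = 9.
|Parcel A ∪ Parcel B| = 50 − 9 = 41.00.

41.00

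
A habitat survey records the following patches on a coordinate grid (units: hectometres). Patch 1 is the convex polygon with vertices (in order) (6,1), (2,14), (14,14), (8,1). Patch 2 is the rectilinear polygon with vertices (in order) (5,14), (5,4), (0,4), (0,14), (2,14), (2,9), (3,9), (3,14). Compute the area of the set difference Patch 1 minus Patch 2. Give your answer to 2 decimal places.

|Patch 1| = 91, |Patch 1∩Patch 2| = 13.
|Patch 1 ∖ Patch 2| = |Patch 1| − |Patch 1∩Patch 2| = 91 − 13 = 78.00.

78.00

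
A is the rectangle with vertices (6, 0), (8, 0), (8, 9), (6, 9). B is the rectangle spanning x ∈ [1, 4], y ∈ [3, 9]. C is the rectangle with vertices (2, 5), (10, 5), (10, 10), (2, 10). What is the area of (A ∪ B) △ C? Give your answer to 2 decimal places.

|A ∪ B| = 36.
|(A ∪ B) ∩ C| = 16.
|(A ∪ B) △ C| = 36 + 40 − 32 = 44.00.

44.00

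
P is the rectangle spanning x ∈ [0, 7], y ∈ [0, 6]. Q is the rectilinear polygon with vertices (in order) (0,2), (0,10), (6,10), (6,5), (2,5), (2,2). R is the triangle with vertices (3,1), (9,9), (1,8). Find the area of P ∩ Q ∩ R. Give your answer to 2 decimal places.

4.32

The intersection is the polygon with vertices (6,5), (2,5), (2,4.5), (1.571,6), (6,6).
By the shoelace formula its area is 4.32.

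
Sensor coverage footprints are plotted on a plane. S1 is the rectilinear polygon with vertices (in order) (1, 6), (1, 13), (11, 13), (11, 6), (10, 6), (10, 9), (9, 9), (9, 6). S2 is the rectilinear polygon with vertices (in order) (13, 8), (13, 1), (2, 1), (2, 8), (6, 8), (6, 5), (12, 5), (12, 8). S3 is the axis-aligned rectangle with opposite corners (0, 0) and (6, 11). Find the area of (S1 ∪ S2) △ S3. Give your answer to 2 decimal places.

94.00

|S1 ∪ S2| = 118.
|(S1 ∪ S2) ∩ S3| = 45.
|(S1 ∪ S2) △ S3| = 118 + 66 − 90 = 94.00.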